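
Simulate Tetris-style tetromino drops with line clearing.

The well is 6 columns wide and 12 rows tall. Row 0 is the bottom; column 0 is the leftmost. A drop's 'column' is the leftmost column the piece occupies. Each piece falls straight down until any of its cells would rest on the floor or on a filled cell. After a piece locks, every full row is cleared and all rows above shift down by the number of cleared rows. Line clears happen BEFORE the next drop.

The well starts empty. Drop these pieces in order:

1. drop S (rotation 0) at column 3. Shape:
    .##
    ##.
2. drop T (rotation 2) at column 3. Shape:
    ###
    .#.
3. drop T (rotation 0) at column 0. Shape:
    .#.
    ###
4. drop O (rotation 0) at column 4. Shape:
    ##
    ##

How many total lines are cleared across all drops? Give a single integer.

Drop 1: S rot0 at col 3 lands with bottom-row=0; cleared 0 line(s) (total 0); column heights now [0 0 0 1 2 2], max=2
Drop 2: T rot2 at col 3 lands with bottom-row=2; cleared 0 line(s) (total 0); column heights now [0 0 0 4 4 4], max=4
Drop 3: T rot0 at col 0 lands with bottom-row=0; cleared 0 line(s) (total 0); column heights now [1 2 1 4 4 4], max=4
Drop 4: O rot0 at col 4 lands with bottom-row=4; cleared 0 line(s) (total 0); column heights now [1 2 1 4 6 6], max=6

Answer: 0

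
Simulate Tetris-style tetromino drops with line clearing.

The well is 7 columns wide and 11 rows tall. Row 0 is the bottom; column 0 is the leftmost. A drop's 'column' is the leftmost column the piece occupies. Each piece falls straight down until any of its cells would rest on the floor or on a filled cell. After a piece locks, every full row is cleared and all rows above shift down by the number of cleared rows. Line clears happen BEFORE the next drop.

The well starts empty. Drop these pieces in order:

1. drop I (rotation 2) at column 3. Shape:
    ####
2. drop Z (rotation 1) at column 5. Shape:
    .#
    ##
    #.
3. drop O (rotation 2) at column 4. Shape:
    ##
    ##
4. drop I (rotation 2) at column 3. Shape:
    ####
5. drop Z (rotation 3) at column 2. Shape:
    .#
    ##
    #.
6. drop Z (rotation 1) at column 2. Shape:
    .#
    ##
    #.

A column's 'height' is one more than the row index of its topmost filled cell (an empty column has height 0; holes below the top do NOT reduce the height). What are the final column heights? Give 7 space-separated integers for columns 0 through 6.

Drop 1: I rot2 at col 3 lands with bottom-row=0; cleared 0 line(s) (total 0); column heights now [0 0 0 1 1 1 1], max=1
Drop 2: Z rot1 at col 5 lands with bottom-row=1; cleared 0 line(s) (total 0); column heights now [0 0 0 1 1 3 4], max=4
Drop 3: O rot2 at col 4 lands with bottom-row=3; cleared 0 line(s) (total 0); column heights now [0 0 0 1 5 5 4], max=5
Drop 4: I rot2 at col 3 lands with bottom-row=5; cleared 0 line(s) (total 0); column heights now [0 0 0 6 6 6 6], max=6
Drop 5: Z rot3 at col 2 lands with bottom-row=5; cleared 0 line(s) (total 0); column heights now [0 0 7 8 6 6 6], max=8
Drop 6: Z rot1 at col 2 lands with bottom-row=7; cleared 0 line(s) (total 0); column heights now [0 0 9 10 6 6 6], max=10

Answer: 0 0 9 10 6 6 6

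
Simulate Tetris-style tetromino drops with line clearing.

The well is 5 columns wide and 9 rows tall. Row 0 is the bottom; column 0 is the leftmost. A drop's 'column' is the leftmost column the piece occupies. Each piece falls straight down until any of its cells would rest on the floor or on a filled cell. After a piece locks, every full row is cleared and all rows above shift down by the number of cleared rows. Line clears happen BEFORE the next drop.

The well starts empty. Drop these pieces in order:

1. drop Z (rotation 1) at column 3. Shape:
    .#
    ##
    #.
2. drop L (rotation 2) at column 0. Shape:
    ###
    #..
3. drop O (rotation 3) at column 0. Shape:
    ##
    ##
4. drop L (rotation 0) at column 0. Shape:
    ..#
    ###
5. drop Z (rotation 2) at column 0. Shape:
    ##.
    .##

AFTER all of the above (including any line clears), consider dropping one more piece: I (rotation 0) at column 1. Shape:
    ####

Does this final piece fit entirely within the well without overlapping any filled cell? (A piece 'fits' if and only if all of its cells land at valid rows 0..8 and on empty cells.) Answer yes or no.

Drop 1: Z rot1 at col 3 lands with bottom-row=0; cleared 0 line(s) (total 0); column heights now [0 0 0 2 3], max=3
Drop 2: L rot2 at col 0 lands with bottom-row=0; cleared 1 line(s) (total 1); column heights now [1 0 0 1 2], max=2
Drop 3: O rot3 at col 0 lands with bottom-row=1; cleared 0 line(s) (total 1); column heights now [3 3 0 1 2], max=3
Drop 4: L rot0 at col 0 lands with bottom-row=3; cleared 0 line(s) (total 1); column heights now [4 4 5 1 2], max=5
Drop 5: Z rot2 at col 0 lands with bottom-row=5; cleared 0 line(s) (total 1); column heights now [7 7 6 1 2], max=7
Test piece I rot0 at col 1 (width 4): heights before test = [7 7 6 1 2]; fits = True

Answer: yes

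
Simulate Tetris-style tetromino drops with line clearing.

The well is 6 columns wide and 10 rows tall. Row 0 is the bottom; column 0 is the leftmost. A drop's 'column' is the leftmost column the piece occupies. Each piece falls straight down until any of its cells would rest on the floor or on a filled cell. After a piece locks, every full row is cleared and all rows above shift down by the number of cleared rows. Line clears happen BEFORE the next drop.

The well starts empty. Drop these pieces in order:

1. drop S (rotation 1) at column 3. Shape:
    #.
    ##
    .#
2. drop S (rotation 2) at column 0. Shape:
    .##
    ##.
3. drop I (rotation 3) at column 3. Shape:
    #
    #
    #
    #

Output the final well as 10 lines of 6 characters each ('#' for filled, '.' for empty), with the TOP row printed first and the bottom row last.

Answer: ......
......
......
...#..
...#..
...#..
...#..
...#..
.####.
##..#.

Derivation:
Drop 1: S rot1 at col 3 lands with bottom-row=0; cleared 0 line(s) (total 0); column heights now [0 0 0 3 2 0], max=3
Drop 2: S rot2 at col 0 lands with bottom-row=0; cleared 0 line(s) (total 0); column heights now [1 2 2 3 2 0], max=3
Drop 3: I rot3 at col 3 lands with bottom-row=3; cleared 0 line(s) (total 0); column heights now [1 2 2 7 2 0], max=7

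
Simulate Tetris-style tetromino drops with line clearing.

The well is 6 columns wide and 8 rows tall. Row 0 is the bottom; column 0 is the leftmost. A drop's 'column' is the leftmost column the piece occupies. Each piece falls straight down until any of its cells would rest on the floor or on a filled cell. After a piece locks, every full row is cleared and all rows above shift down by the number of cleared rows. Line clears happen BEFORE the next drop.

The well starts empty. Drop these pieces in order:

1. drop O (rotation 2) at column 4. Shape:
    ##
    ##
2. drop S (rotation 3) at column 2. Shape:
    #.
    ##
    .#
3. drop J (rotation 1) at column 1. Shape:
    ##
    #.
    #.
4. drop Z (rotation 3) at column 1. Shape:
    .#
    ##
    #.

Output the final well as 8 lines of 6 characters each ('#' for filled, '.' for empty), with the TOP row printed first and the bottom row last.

Answer: ......
..#...
.##...
.#....
.##...
.##...
.#####
...###

Derivation:
Drop 1: O rot2 at col 4 lands with bottom-row=0; cleared 0 line(s) (total 0); column heights now [0 0 0 0 2 2], max=2
Drop 2: S rot3 at col 2 lands with bottom-row=0; cleared 0 line(s) (total 0); column heights now [0 0 3 2 2 2], max=3
Drop 3: J rot1 at col 1 lands with bottom-row=1; cleared 0 line(s) (total 0); column heights now [0 4 4 2 2 2], max=4
Drop 4: Z rot3 at col 1 lands with bottom-row=4; cleared 0 line(s) (total 0); column heights now [0 6 7 2 2 2], max=7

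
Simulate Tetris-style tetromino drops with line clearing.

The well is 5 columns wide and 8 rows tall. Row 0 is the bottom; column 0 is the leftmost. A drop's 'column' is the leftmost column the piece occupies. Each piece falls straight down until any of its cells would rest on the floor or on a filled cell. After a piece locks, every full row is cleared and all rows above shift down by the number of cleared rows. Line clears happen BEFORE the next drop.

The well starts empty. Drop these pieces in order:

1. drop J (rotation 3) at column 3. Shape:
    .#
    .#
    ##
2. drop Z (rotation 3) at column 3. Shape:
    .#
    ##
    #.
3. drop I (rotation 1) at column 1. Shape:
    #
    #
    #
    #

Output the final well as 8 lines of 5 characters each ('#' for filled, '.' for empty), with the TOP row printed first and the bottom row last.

Drop 1: J rot3 at col 3 lands with bottom-row=0; cleared 0 line(s) (total 0); column heights now [0 0 0 1 3], max=3
Drop 2: Z rot3 at col 3 lands with bottom-row=2; cleared 0 line(s) (total 0); column heights now [0 0 0 4 5], max=5
Drop 3: I rot1 at col 1 lands with bottom-row=0; cleared 0 line(s) (total 0); column heights now [0 4 0 4 5], max=5

Answer: .....
.....
.....
....#
.#.##
.#.##
.#..#
.#.##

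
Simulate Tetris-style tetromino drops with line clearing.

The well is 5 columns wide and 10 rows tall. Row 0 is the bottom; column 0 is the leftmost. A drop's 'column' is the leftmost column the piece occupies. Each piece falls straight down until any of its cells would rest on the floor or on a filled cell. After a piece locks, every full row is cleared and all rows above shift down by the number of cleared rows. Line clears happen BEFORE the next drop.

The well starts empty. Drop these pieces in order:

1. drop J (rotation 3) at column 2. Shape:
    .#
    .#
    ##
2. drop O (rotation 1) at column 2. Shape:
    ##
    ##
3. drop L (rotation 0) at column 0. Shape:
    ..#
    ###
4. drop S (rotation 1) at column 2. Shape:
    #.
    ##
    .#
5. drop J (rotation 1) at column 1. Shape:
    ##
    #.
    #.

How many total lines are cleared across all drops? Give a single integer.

Answer: 0

Derivation:
Drop 1: J rot3 at col 2 lands with bottom-row=0; cleared 0 line(s) (total 0); column heights now [0 0 1 3 0], max=3
Drop 2: O rot1 at col 2 lands with bottom-row=3; cleared 0 line(s) (total 0); column heights now [0 0 5 5 0], max=5
Drop 3: L rot0 at col 0 lands with bottom-row=5; cleared 0 line(s) (total 0); column heights now [6 6 7 5 0], max=7
Drop 4: S rot1 at col 2 lands with bottom-row=6; cleared 0 line(s) (total 0); column heights now [6 6 9 8 0], max=9
Drop 5: J rot1 at col 1 lands with bottom-row=7; cleared 0 line(s) (total 0); column heights now [6 10 10 8 0], max=10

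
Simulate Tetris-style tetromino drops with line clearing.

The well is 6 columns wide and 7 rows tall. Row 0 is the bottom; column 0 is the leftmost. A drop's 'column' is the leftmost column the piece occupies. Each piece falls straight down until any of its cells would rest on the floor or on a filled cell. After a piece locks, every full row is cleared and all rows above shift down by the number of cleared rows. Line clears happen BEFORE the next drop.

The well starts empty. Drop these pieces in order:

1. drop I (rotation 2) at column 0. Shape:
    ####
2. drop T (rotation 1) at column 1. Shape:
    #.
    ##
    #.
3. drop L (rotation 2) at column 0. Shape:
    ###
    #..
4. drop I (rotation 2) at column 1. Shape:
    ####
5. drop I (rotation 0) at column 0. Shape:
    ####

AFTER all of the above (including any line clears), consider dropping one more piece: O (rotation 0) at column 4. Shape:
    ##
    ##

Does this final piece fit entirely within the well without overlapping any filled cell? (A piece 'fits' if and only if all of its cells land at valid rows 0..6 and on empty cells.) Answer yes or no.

Answer: no

Derivation:
Drop 1: I rot2 at col 0 lands with bottom-row=0; cleared 0 line(s) (total 0); column heights now [1 1 1 1 0 0], max=1
Drop 2: T rot1 at col 1 lands with bottom-row=1; cleared 0 line(s) (total 0); column heights now [1 4 3 1 0 0], max=4
Drop 3: L rot2 at col 0 lands with bottom-row=3; cleared 0 line(s) (total 0); column heights now [5 5 5 1 0 0], max=5
Drop 4: I rot2 at col 1 lands with bottom-row=5; cleared 0 line(s) (total 0); column heights now [5 6 6 6 6 0], max=6
Drop 5: I rot0 at col 0 lands with bottom-row=6; cleared 0 line(s) (total 0); column heights now [7 7 7 7 6 0], max=7
Test piece O rot0 at col 4 (width 2): heights before test = [7 7 7 7 6 0]; fits = False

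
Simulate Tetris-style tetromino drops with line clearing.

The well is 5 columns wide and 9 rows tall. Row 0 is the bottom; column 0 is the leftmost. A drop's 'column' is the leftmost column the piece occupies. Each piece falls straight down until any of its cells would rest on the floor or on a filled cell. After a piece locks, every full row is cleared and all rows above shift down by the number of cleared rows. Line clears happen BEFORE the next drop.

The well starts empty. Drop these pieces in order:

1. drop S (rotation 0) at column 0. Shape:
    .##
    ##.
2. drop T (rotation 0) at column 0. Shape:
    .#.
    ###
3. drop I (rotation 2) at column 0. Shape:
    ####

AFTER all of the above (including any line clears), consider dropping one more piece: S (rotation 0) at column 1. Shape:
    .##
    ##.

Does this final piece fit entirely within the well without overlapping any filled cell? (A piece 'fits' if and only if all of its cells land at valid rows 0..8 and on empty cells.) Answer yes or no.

Answer: yes

Derivation:
Drop 1: S rot0 at col 0 lands with bottom-row=0; cleared 0 line(s) (total 0); column heights now [1 2 2 0 0], max=2
Drop 2: T rot0 at col 0 lands with bottom-row=2; cleared 0 line(s) (total 0); column heights now [3 4 3 0 0], max=4
Drop 3: I rot2 at col 0 lands with bottom-row=4; cleared 0 line(s) (total 0); column heights now [5 5 5 5 0], max=5
Test piece S rot0 at col 1 (width 3): heights before test = [5 5 5 5 0]; fits = True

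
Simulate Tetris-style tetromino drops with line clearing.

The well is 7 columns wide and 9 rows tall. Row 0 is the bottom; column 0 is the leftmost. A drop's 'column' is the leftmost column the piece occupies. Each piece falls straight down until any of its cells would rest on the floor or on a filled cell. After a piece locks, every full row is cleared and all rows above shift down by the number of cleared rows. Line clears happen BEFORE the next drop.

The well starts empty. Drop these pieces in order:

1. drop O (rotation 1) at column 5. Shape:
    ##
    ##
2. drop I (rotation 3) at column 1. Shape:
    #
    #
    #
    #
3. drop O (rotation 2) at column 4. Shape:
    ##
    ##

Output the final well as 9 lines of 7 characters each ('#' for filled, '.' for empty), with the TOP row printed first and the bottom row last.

Drop 1: O rot1 at col 5 lands with bottom-row=0; cleared 0 line(s) (total 0); column heights now [0 0 0 0 0 2 2], max=2
Drop 2: I rot3 at col 1 lands with bottom-row=0; cleared 0 line(s) (total 0); column heights now [0 4 0 0 0 2 2], max=4
Drop 3: O rot2 at col 4 lands with bottom-row=2; cleared 0 line(s) (total 0); column heights now [0 4 0 0 4 4 2], max=4

Answer: .......
.......
.......
.......
.......
.#..##.
.#..##.
.#...##
.#...##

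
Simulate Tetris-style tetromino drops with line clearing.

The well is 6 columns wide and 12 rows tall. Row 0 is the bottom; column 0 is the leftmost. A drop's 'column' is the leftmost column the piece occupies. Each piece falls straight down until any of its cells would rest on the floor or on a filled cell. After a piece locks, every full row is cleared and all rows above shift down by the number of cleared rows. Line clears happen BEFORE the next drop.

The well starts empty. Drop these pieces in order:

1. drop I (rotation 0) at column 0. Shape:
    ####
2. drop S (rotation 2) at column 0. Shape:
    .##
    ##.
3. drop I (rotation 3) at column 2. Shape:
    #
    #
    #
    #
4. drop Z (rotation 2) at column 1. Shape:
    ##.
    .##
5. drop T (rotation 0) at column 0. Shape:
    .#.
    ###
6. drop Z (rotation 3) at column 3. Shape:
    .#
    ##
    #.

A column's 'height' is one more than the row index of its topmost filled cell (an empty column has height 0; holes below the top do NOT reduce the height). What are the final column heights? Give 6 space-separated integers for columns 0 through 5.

Answer: 10 11 10 10 11 0

Derivation:
Drop 1: I rot0 at col 0 lands with bottom-row=0; cleared 0 line(s) (total 0); column heights now [1 1 1 1 0 0], max=1
Drop 2: S rot2 at col 0 lands with bottom-row=1; cleared 0 line(s) (total 0); column heights now [2 3 3 1 0 0], max=3
Drop 3: I rot3 at col 2 lands with bottom-row=3; cleared 0 line(s) (total 0); column heights now [2 3 7 1 0 0], max=7
Drop 4: Z rot2 at col 1 lands with bottom-row=7; cleared 0 line(s) (total 0); column heights now [2 9 9 8 0 0], max=9
Drop 5: T rot0 at col 0 lands with bottom-row=9; cleared 0 line(s) (total 0); column heights now [10 11 10 8 0 0], max=11
Drop 6: Z rot3 at col 3 lands with bottom-row=8; cleared 0 line(s) (total 0); column heights now [10 11 10 10 11 0], max=11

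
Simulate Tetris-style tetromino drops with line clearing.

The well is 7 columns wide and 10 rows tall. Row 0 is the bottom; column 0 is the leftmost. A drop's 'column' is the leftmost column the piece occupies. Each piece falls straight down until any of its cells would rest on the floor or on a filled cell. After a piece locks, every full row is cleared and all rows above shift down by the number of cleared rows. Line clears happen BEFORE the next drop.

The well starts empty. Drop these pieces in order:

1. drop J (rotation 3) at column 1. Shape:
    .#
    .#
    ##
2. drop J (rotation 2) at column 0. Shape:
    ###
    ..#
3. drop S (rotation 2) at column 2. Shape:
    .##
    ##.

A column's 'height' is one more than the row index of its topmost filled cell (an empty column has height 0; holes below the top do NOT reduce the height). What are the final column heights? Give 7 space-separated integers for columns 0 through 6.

Answer: 5 5 6 7 7 0 0

Derivation:
Drop 1: J rot3 at col 1 lands with bottom-row=0; cleared 0 line(s) (total 0); column heights now [0 1 3 0 0 0 0], max=3
Drop 2: J rot2 at col 0 lands with bottom-row=3; cleared 0 line(s) (total 0); column heights now [5 5 5 0 0 0 0], max=5
Drop 3: S rot2 at col 2 lands with bottom-row=5; cleared 0 line(s) (total 0); column heights now [5 5 6 7 7 0 0], max=7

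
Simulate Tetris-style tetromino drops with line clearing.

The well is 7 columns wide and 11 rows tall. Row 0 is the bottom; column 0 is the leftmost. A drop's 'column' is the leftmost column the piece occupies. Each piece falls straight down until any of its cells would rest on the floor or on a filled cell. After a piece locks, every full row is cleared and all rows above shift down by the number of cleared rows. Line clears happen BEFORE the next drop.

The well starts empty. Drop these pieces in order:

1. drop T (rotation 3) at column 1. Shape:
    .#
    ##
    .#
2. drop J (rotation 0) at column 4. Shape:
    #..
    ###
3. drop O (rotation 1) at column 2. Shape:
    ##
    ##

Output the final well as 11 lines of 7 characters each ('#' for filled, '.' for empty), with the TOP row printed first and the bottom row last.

Drop 1: T rot3 at col 1 lands with bottom-row=0; cleared 0 line(s) (total 0); column heights now [0 2 3 0 0 0 0], max=3
Drop 2: J rot0 at col 4 lands with bottom-row=0; cleared 0 line(s) (total 0); column heights now [0 2 3 0 2 1 1], max=3
Drop 3: O rot1 at col 2 lands with bottom-row=3; cleared 0 line(s) (total 0); column heights now [0 2 5 5 2 1 1], max=5

Answer: .......
.......
.......
.......
.......
.......
..##...
..##...
..#....
.##.#..
..#.###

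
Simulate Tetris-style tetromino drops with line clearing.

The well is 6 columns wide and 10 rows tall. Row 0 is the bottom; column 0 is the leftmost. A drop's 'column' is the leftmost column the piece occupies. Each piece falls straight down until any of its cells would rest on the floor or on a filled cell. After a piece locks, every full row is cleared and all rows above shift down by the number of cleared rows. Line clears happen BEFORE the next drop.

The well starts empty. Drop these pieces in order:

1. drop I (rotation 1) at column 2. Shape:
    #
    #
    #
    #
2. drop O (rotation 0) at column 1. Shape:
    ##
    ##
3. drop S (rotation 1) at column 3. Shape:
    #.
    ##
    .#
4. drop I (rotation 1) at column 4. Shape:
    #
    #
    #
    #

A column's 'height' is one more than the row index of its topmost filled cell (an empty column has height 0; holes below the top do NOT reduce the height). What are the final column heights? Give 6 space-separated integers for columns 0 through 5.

Answer: 0 6 6 3 6 0

Derivation:
Drop 1: I rot1 at col 2 lands with bottom-row=0; cleared 0 line(s) (total 0); column heights now [0 0 4 0 0 0], max=4
Drop 2: O rot0 at col 1 lands with bottom-row=4; cleared 0 line(s) (total 0); column heights now [0 6 6 0 0 0], max=6
Drop 3: S rot1 at col 3 lands with bottom-row=0; cleared 0 line(s) (total 0); column heights now [0 6 6 3 2 0], max=6
Drop 4: I rot1 at col 4 lands with bottom-row=2; cleared 0 line(s) (total 0); column heights now [0 6 6 3 6 0], max=6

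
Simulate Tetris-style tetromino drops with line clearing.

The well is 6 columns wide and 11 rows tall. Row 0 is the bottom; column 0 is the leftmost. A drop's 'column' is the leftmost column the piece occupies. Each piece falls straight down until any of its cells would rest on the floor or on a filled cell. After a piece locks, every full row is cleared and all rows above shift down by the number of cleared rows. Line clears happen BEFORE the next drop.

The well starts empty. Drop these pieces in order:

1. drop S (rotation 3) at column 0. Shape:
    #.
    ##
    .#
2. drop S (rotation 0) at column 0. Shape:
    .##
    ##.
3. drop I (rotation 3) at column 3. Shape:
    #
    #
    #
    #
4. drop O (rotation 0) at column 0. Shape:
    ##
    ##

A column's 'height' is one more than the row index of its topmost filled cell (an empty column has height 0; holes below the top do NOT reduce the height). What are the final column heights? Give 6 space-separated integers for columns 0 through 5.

Answer: 7 7 5 4 0 0

Derivation:
Drop 1: S rot3 at col 0 lands with bottom-row=0; cleared 0 line(s) (total 0); column heights now [3 2 0 0 0 0], max=3
Drop 2: S rot0 at col 0 lands with bottom-row=3; cleared 0 line(s) (total 0); column heights now [4 5 5 0 0 0], max=5
Drop 3: I rot3 at col 3 lands with bottom-row=0; cleared 0 line(s) (total 0); column heights now [4 5 5 4 0 0], max=5
Drop 4: O rot0 at col 0 lands with bottom-row=5; cleared 0 line(s) (total 0); column heights now [7 7 5 4 0 0], max=7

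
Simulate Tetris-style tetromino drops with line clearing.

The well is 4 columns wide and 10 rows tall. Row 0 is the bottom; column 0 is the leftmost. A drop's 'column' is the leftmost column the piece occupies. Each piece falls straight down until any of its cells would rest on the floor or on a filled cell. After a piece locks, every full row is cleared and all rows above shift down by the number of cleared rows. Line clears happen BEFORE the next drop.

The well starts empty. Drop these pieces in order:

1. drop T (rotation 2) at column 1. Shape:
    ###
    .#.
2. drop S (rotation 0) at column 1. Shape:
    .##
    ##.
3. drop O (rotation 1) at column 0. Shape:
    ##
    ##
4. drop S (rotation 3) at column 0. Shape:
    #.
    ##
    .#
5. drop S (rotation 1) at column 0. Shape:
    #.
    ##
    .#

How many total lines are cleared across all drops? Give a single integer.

Answer: 1

Derivation:
Drop 1: T rot2 at col 1 lands with bottom-row=0; cleared 0 line(s) (total 0); column heights now [0 2 2 2], max=2
Drop 2: S rot0 at col 1 lands with bottom-row=2; cleared 0 line(s) (total 0); column heights now [0 3 4 4], max=4
Drop 3: O rot1 at col 0 lands with bottom-row=3; cleared 1 line(s) (total 1); column heights now [4 4 3 2], max=4
Drop 4: S rot3 at col 0 lands with bottom-row=4; cleared 0 line(s) (total 1); column heights now [7 6 3 2], max=7
Drop 5: S rot1 at col 0 lands with bottom-row=6; cleared 0 line(s) (total 1); column heights now [9 8 3 2], max=9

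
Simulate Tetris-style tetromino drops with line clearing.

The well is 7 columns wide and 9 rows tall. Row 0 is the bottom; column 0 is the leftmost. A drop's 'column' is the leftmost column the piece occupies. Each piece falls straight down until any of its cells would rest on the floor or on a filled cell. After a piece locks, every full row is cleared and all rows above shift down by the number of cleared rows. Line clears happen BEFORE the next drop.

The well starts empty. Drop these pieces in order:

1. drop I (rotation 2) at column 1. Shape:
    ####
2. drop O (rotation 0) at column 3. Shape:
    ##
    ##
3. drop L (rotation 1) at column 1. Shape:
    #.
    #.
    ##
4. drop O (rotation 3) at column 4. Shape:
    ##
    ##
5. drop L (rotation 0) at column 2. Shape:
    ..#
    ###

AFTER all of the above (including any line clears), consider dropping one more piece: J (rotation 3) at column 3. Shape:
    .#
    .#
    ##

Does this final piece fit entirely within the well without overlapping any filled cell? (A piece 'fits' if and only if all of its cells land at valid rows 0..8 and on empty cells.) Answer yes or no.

Answer: no

Derivation:
Drop 1: I rot2 at col 1 lands with bottom-row=0; cleared 0 line(s) (total 0); column heights now [0 1 1 1 1 0 0], max=1
Drop 2: O rot0 at col 3 lands with bottom-row=1; cleared 0 line(s) (total 0); column heights now [0 1 1 3 3 0 0], max=3
Drop 3: L rot1 at col 1 lands with bottom-row=1; cleared 0 line(s) (total 0); column heights now [0 4 2 3 3 0 0], max=4
Drop 4: O rot3 at col 4 lands with bottom-row=3; cleared 0 line(s) (total 0); column heights now [0 4 2 3 5 5 0], max=5
Drop 5: L rot0 at col 2 lands with bottom-row=5; cleared 0 line(s) (total 0); column heights now [0 4 6 6 7 5 0], max=7
Test piece J rot3 at col 3 (width 2): heights before test = [0 4 6 6 7 5 0]; fits = False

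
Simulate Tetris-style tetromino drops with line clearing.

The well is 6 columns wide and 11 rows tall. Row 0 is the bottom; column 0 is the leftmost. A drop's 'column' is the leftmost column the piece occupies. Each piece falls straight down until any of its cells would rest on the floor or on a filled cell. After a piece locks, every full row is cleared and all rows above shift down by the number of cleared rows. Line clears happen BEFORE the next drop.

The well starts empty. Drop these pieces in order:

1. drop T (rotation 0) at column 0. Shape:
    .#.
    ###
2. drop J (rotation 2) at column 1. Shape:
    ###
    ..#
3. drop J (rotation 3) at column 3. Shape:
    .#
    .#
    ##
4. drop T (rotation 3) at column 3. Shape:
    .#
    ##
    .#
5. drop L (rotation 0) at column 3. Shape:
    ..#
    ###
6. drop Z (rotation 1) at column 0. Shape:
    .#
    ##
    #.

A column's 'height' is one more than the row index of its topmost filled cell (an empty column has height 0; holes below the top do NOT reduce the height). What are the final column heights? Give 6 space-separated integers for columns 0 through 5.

Drop 1: T rot0 at col 0 lands with bottom-row=0; cleared 0 line(s) (total 0); column heights now [1 2 1 0 0 0], max=2
Drop 2: J rot2 at col 1 lands with bottom-row=1; cleared 0 line(s) (total 0); column heights now [1 3 3 3 0 0], max=3
Drop 3: J rot3 at col 3 lands with bottom-row=3; cleared 0 line(s) (total 0); column heights now [1 3 3 4 6 0], max=6
Drop 4: T rot3 at col 3 lands with bottom-row=6; cleared 0 line(s) (total 0); column heights now [1 3 3 8 9 0], max=9
Drop 5: L rot0 at col 3 lands with bottom-row=9; cleared 0 line(s) (total 0); column heights now [1 3 3 10 10 11], max=11
Drop 6: Z rot1 at col 0 lands with bottom-row=2; cleared 0 line(s) (total 0); column heights now [4 5 3 10 10 11], max=11

Answer: 4 5 3 10 10 11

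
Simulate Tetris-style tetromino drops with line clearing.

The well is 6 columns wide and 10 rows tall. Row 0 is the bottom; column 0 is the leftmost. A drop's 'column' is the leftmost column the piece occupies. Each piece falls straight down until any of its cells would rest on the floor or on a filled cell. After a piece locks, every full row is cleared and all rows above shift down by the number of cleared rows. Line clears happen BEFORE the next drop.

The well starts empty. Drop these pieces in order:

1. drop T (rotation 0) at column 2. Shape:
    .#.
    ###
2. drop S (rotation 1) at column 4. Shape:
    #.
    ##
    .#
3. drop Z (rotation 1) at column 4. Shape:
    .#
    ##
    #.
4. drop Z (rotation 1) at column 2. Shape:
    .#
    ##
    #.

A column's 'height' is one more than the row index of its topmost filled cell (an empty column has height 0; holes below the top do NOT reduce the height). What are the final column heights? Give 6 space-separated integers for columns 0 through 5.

Answer: 0 0 3 4 5 6

Derivation:
Drop 1: T rot0 at col 2 lands with bottom-row=0; cleared 0 line(s) (total 0); column heights now [0 0 1 2 1 0], max=2
Drop 2: S rot1 at col 4 lands with bottom-row=0; cleared 0 line(s) (total 0); column heights now [0 0 1 2 3 2], max=3
Drop 3: Z rot1 at col 4 lands with bottom-row=3; cleared 0 line(s) (total 0); column heights now [0 0 1 2 5 6], max=6
Drop 4: Z rot1 at col 2 lands with bottom-row=1; cleared 0 line(s) (total 0); column heights now [0 0 3 4 5 6], max=6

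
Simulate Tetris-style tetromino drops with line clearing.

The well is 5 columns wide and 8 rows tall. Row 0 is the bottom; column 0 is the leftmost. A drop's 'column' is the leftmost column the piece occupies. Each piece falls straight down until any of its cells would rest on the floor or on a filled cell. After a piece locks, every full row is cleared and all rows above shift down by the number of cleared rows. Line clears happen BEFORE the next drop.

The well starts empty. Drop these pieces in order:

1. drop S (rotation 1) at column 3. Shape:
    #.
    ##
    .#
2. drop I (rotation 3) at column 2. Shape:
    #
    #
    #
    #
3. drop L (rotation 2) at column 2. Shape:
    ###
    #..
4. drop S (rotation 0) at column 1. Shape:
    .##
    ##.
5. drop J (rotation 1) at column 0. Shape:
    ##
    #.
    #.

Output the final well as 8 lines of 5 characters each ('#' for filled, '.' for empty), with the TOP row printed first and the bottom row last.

Drop 1: S rot1 at col 3 lands with bottom-row=0; cleared 0 line(s) (total 0); column heights now [0 0 0 3 2], max=3
Drop 2: I rot3 at col 2 lands with bottom-row=0; cleared 0 line(s) (total 0); column heights now [0 0 4 3 2], max=4
Drop 3: L rot2 at col 2 lands with bottom-row=4; cleared 0 line(s) (total 0); column heights now [0 0 6 6 6], max=6
Drop 4: S rot0 at col 1 lands with bottom-row=6; cleared 0 line(s) (total 0); column heights now [0 7 8 8 6], max=8
Drop 5: J rot1 at col 0 lands with bottom-row=5; cleared 0 line(s) (total 0); column heights now [8 8 8 8 6], max=8

Answer: ####.
###..
#.###
..#..
..#..
..##.
..###
..#.#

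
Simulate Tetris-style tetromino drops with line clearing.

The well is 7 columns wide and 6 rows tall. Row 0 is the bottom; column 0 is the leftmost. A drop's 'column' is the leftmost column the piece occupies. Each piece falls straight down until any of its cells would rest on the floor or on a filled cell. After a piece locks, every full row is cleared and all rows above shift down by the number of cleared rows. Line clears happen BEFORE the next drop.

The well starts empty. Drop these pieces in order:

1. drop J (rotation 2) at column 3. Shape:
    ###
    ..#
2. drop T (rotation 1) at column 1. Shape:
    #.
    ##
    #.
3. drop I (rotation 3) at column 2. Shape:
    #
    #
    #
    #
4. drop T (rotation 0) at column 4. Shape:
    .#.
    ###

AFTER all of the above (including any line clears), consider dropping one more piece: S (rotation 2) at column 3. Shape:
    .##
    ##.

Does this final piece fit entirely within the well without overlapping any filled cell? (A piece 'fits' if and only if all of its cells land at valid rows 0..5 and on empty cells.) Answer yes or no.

Answer: yes

Derivation:
Drop 1: J rot2 at col 3 lands with bottom-row=0; cleared 0 line(s) (total 0); column heights now [0 0 0 2 2 2 0], max=2
Drop 2: T rot1 at col 1 lands with bottom-row=0; cleared 0 line(s) (total 0); column heights now [0 3 2 2 2 2 0], max=3
Drop 3: I rot3 at col 2 lands with bottom-row=2; cleared 0 line(s) (total 0); column heights now [0 3 6 2 2 2 0], max=6
Drop 4: T rot0 at col 4 lands with bottom-row=2; cleared 0 line(s) (total 0); column heights now [0 3 6 2 3 4 3], max=6
Test piece S rot2 at col 3 (width 3): heights before test = [0 3 6 2 3 4 3]; fits = True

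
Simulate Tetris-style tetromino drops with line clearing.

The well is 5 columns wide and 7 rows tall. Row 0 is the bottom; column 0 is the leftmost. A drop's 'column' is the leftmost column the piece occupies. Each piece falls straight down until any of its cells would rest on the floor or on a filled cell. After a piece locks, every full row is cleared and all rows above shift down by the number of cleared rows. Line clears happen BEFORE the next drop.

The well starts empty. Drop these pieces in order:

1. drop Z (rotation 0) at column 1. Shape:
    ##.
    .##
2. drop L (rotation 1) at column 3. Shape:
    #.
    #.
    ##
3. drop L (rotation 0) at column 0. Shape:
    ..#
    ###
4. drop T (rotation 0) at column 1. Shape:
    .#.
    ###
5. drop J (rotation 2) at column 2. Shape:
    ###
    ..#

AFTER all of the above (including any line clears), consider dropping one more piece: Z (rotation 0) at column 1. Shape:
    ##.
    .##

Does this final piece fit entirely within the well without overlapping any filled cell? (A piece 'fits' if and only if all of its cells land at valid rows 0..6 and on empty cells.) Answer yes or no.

Drop 1: Z rot0 at col 1 lands with bottom-row=0; cleared 0 line(s) (total 0); column heights now [0 2 2 1 0], max=2
Drop 2: L rot1 at col 3 lands with bottom-row=1; cleared 0 line(s) (total 0); column heights now [0 2 2 4 2], max=4
Drop 3: L rot0 at col 0 lands with bottom-row=2; cleared 0 line(s) (total 0); column heights now [3 3 4 4 2], max=4
Drop 4: T rot0 at col 1 lands with bottom-row=4; cleared 0 line(s) (total 0); column heights now [3 5 6 5 2], max=6
Drop 5: J rot2 at col 2 lands with bottom-row=5; cleared 0 line(s) (total 0); column heights now [3 5 7 7 7], max=7
Test piece Z rot0 at col 1 (width 3): heights before test = [3 5 7 7 7]; fits = False

Answer: no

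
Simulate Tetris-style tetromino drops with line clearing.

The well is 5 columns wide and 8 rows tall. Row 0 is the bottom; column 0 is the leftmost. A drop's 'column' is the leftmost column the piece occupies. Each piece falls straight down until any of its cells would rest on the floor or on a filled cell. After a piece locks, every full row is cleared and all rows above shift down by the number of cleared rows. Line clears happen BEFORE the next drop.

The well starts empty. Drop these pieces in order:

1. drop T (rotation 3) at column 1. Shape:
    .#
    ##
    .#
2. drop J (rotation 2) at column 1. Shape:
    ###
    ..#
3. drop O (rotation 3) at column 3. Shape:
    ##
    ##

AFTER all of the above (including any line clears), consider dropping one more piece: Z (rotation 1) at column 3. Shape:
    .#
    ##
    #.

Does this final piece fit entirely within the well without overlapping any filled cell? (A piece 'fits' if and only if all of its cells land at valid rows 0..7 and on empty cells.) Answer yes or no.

Drop 1: T rot3 at col 1 lands with bottom-row=0; cleared 0 line(s) (total 0); column heights now [0 2 3 0 0], max=3
Drop 2: J rot2 at col 1 lands with bottom-row=2; cleared 0 line(s) (total 0); column heights now [0 4 4 4 0], max=4
Drop 3: O rot3 at col 3 lands with bottom-row=4; cleared 0 line(s) (total 0); column heights now [0 4 4 6 6], max=6
Test piece Z rot1 at col 3 (width 2): heights before test = [0 4 4 6 6]; fits = False

Answer: no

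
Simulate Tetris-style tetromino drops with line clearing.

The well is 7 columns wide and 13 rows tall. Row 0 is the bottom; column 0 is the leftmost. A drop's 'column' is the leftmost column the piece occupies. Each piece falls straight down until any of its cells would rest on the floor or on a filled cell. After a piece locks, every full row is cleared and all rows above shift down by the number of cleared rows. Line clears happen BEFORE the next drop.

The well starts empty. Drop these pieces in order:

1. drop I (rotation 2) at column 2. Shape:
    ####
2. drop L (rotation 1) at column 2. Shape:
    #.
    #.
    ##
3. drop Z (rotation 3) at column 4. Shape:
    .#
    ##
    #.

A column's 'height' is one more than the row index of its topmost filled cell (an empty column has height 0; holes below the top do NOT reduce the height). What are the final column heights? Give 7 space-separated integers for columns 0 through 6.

Drop 1: I rot2 at col 2 lands with bottom-row=0; cleared 0 line(s) (total 0); column heights now [0 0 1 1 1 1 0], max=1
Drop 2: L rot1 at col 2 lands with bottom-row=1; cleared 0 line(s) (total 0); column heights now [0 0 4 2 1 1 0], max=4
Drop 3: Z rot3 at col 4 lands with bottom-row=1; cleared 0 line(s) (total 0); column heights now [0 0 4 2 3 4 0], max=4

Answer: 0 0 4 2 3 4 0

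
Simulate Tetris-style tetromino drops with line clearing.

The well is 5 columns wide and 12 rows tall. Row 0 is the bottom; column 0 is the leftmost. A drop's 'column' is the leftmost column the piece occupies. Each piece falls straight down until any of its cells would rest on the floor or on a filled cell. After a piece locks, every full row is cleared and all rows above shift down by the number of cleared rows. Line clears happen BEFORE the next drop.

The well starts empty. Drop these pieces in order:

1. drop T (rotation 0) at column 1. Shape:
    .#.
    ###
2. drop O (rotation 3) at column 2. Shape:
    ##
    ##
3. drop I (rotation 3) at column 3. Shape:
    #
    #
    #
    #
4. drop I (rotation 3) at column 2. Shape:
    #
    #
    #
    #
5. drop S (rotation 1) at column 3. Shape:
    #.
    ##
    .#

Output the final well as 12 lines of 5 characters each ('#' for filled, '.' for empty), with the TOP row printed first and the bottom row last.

Drop 1: T rot0 at col 1 lands with bottom-row=0; cleared 0 line(s) (total 0); column heights now [0 1 2 1 0], max=2
Drop 2: O rot3 at col 2 lands with bottom-row=2; cleared 0 line(s) (total 0); column heights now [0 1 4 4 0], max=4
Drop 3: I rot3 at col 3 lands with bottom-row=4; cleared 0 line(s) (total 0); column heights now [0 1 4 8 0], max=8
Drop 4: I rot3 at col 2 lands with bottom-row=4; cleared 0 line(s) (total 0); column heights now [0 1 8 8 0], max=8
Drop 5: S rot1 at col 3 lands with bottom-row=7; cleared 0 line(s) (total 0); column heights now [0 1 8 10 9], max=10

Answer: .....
.....
...#.
...##
..###
..##.
..##.
..##.
..##.
..##.
..#..
.###.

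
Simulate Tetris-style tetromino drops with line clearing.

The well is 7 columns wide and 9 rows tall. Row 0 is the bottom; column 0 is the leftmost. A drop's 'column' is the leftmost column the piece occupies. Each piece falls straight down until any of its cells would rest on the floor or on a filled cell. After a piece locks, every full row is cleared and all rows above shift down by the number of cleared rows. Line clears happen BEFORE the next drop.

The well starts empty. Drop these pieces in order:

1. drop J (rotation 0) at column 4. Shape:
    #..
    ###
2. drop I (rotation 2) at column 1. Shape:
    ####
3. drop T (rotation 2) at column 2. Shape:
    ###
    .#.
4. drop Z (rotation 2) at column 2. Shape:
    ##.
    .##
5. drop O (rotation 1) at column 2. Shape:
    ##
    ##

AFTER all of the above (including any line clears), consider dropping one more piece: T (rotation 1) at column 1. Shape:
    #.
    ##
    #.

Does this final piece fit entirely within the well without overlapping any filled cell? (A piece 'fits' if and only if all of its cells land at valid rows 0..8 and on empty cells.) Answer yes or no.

Drop 1: J rot0 at col 4 lands with bottom-row=0; cleared 0 line(s) (total 0); column heights now [0 0 0 0 2 1 1], max=2
Drop 2: I rot2 at col 1 lands with bottom-row=2; cleared 0 line(s) (total 0); column heights now [0 3 3 3 3 1 1], max=3
Drop 3: T rot2 at col 2 lands with bottom-row=3; cleared 0 line(s) (total 0); column heights now [0 3 5 5 5 1 1], max=5
Drop 4: Z rot2 at col 2 lands with bottom-row=5; cleared 0 line(s) (total 0); column heights now [0 3 7 7 6 1 1], max=7
Drop 5: O rot1 at col 2 lands with bottom-row=7; cleared 0 line(s) (total 0); column heights now [0 3 9 9 6 1 1], max=9
Test piece T rot1 at col 1 (width 2): heights before test = [0 3 9 9 6 1 1]; fits = False

Answer: no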